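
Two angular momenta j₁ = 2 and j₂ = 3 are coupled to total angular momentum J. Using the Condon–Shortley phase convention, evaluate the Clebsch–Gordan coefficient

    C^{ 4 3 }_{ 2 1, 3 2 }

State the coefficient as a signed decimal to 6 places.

j₁+j₂−J=1  J+j₁−j₂=3  J−j₁+j₂=5  j₁+j₂+J+1=10
(j₁±m₁, j₂±m₂, J±M) = (3,1,5,1,7,1)
P² = 6480
sum k=0..1:
  [0] +1/240 = 1/240
  [1] −1/144 = -1/144
S = -1/360
C² = P²·S² = 1/20 ; C = -0.223607

-0.223607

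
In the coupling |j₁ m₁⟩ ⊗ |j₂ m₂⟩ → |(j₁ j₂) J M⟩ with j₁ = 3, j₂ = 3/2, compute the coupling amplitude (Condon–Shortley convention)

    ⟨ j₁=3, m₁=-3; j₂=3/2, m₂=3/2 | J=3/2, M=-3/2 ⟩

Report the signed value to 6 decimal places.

−√(4/7) ≈ -0.755929

√[4·3!3!0!/7! · 0!6!3!0!0!3!] = √(5184/7)
  +(−1)^3/∏(3,0,3,0,0,0)! = -1/36  (running -1/36)
⟨..|..⟩ = √(5184/7)·(-1/36) = -0.755929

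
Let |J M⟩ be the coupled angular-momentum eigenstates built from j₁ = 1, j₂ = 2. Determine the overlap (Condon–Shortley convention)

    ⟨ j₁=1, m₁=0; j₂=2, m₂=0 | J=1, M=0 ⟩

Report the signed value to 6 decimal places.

j₁+j₂−J=2  J+j₁−j₂=0  J−j₁+j₂=2  j₁+j₂+J+1=5
(j₁±m₁, j₂±m₂, J±M) = (1,1,2,2,1,1)
P² = 2/5
sum k=1..1:
  [1] −1/1 = -1
S = -1
C² = P²·S² = 2/5 ; C = -0.632456

−√(2/5) ≈ -0.632456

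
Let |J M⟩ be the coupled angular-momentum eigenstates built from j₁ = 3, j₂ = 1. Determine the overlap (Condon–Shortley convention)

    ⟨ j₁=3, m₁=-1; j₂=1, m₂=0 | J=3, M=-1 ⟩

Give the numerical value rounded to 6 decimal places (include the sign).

-0.288675

j₁+j₂−J=1  J+j₁−j₂=5  J−j₁+j₂=1  j₁+j₂+J+1=8
(j₁±m₁, j₂±m₂, J±M) = (2,4,1,1,2,4)
P² = 48
sum k=0..1:
  [0] +1/24 = 1/24
  [1] −1/12 = -1/12
S = -1/24
C² = P²·S² = 1/12 ; C = -0.288675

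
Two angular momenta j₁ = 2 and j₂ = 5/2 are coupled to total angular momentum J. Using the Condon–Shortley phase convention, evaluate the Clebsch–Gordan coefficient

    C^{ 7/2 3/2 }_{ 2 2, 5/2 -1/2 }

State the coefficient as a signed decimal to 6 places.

√[8·1!3!4!/9! · 4!0!2!3!5!2!] = √(1536/7)
  +(−1)^0/∏(0,1,0,2,3,2)! = 1/24  (running 1/24)
⟨..|..⟩ = √(1536/7)·(1/24) = +0.617213

+√(8/21) = +0.617213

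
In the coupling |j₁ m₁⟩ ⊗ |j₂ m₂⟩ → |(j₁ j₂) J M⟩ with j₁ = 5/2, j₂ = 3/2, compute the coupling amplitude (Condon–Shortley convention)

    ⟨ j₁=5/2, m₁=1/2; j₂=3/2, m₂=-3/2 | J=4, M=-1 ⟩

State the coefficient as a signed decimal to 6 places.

j₁+j₂−J=0  J+j₁−j₂=5  J−j₁+j₂=3  j₁+j₂+J+1=9
(j₁±m₁, j₂±m₂, J±M) = (3,2,0,3,3,5)
P² = 6480/7
sum k=0..0:
  [0] +1/72 = 1/72
S = 1/72
C² = P²·S² = 5/28 ; C = +0.422577

+√(5/28) ≈ +0.422577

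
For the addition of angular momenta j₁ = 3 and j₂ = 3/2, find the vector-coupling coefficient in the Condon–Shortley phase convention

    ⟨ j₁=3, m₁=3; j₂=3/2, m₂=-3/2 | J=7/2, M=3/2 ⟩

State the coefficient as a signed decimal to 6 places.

√[8·1!5!2!/9! · 6!0!0!3!5!2!] = √(38400/7)
  +(−1)^0/∏(0,1,0,0,5,2)! = 1/240  (running 1/240)
⟨..|..⟩ = √(38400/7)·(1/240) = +0.308607

+0.308607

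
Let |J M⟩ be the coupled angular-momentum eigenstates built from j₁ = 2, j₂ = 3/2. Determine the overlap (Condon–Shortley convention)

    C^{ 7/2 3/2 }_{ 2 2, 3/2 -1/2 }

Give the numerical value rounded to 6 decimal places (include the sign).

+√(1/7) ≈ +0.377964

triangle: 0!×4!×3!/8! = 144/40320
(j±m)!: 4!×0!×1!×2!×5!×2! = 11520
prefactor² = (2J+1)×Δ×N² = 2304/7
  k=0: +1/(0!×0!×0!×1!×4!×2!) = 1/48
Σ = 1/48  ⇒  CG² = 2304/7×1/48² = 1/7
CG = +√(1/7) = +0.377964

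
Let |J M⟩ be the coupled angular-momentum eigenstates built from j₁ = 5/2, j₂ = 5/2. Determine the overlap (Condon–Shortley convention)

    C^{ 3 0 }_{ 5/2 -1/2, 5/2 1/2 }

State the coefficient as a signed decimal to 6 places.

−√(4/45) ≈ -0.298142

triangle: 2!×3!×3!/9! = 72/362880
(j±m)!: 2!×3!×3!×2!×3!×3! = 5184
prefactor² = (2J+1)×Δ×N² = 36/5
  k=0: +1/(0!×2!×3!×3!×0!×0!) = 1/72
  k=1: −1/(1!×1!×2!×2!×1!×1!) = -1/4
  k=2: +1/(2!×0!×1!×1!×2!×2!) = 1/8
Σ = -1/9  ⇒  CG² = 36/5×(-1/9)² = 4/45
CG = −√(4/45) = -0.298142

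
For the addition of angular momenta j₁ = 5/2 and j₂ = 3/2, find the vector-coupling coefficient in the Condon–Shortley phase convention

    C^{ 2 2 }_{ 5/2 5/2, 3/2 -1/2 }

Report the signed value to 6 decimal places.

+√(10/21) ≈ +0.690066

j₁+j₂−J=2  J+j₁−j₂=3  J−j₁+j₂=1  j₁+j₂+J+1=7
(j₁±m₁, j₂±m₂, J±M) = (5,0,1,2,4,0)
P² = 480/7
sum k=0..0:
  [0] +1/12 = 1/12
S = 1/12
C² = P²·S² = 10/21 ; C = +0.690066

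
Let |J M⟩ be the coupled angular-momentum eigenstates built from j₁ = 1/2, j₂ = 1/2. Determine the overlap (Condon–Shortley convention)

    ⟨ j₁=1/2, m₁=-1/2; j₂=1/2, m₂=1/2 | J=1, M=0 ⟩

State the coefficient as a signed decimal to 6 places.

triangle: 0!×1!×1!/3! = 1/6
(j±m)!: 0!×1!×1!×0!×1!×1! = 1
prefactor² = (2J+1)×Δ×N² = 1/2
  k=0: +1/(0!×0!×1!×1!×0!×0!) = 1
Σ = 1  ⇒  CG² = 1/2×1² = 1/2
CG = +√(1/2) = +0.707107

+0.707107  (= +√(1/2))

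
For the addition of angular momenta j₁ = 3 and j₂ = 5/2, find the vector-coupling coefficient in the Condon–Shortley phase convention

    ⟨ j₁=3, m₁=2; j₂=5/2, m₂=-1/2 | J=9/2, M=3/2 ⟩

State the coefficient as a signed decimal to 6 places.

j₁+j₂−J=1  J+j₁−j₂=5  J−j₁+j₂=4  j₁+j₂+J+1=11
(j₁±m₁, j₂±m₂, J±M) = (5,1,2,3,6,3)
P² = 345600/77
sum k=0..1:
  [0] +1/96 = 1/96
  [1] −1/720 = -1/720
S = 13/1440
C² = P²·S² = 169/462 ; C = +0.604815

+√(169/462) ≈ +0.604815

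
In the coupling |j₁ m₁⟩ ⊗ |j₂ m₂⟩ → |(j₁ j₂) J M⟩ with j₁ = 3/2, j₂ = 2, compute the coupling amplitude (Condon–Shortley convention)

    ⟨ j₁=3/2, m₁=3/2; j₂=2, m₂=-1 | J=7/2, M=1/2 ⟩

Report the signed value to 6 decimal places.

√[8·0!3!4!/8! · 3!0!1!3!4!3!] = √(5184/35)
  +(−1)^0/∏(0,0,0,1,3,3)! = 1/36  (running 1/36)
⟨..|..⟩ = √(5184/35)·(1/36) = +0.338062

+0.338062  (= +√(4/35))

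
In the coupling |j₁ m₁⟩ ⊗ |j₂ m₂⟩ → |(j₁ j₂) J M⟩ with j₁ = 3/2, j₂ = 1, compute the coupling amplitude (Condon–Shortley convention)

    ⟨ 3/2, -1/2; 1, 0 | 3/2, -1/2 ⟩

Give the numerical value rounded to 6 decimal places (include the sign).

j₁+j₂−J=1  J+j₁−j₂=2  J−j₁+j₂=1  j₁+j₂+J+1=5
(j₁±m₁, j₂±m₂, J±M) = (1,2,1,1,1,2)
P² = 4/15
sum k=0..1:
  [0] +1/2 = 1/2
  [1] −1/1 = -1
S = -1/2
C² = P²·S² = 1/15 ; C = -0.258199

−√(1/15) = -0.258199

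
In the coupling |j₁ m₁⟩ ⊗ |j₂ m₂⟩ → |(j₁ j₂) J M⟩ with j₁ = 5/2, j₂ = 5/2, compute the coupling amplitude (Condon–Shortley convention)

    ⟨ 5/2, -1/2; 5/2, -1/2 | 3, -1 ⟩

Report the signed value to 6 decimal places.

-0.516398

√[7·2!3!3!/9! · 2!3!2!3!2!4!] = √(48/5)
  +(−1)^0/∏(0,2,3,2,0,1)! = 1/24  (running 1/24)
  +(−1)^1/∏(1,1,2,1,1,2)! = -1/4  (running -5/24)
  +(−1)^2/∏(2,0,1,0,2,3)! = 1/24  (running -1/6)
⟨..|..⟩ = √(48/5)·(-1/6) = -0.516398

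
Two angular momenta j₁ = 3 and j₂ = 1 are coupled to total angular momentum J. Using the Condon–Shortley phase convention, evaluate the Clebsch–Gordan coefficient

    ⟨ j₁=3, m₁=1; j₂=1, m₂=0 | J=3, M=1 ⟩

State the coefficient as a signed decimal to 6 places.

triangle: 1!×5!×1!/8! = 120/40320
(j±m)!: 4!×2!×1!×1!×4!×2! = 2304
prefactor² = (2J+1)×Δ×N² = 48
  k=0: +1/(0!×1!×2!×1!×3!×0!) = 1/12
  k=1: −1/(1!×0!×1!×0!×4!×1!) = -1/24
Σ = 1/24  ⇒  CG² = 48×1/24² = 1/12
CG = +√(1/12) = +0.288675

+√(1/12) = +0.288675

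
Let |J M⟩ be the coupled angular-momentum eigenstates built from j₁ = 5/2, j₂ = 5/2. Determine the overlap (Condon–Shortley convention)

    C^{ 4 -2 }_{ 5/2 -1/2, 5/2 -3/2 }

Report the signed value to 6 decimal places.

+0.422577

triangle: 1!*4!*4!/10! = 576/3628800
(j±m)!: 2!*3!*1!*4!*2!*6! = 414720
prefactor² = (2J+1)*Δ*N² = 20736/35
  k=0: +1/(0!*1!*3!*1!*1!*3!) = 1/36
  k=1: −1/(1!*0!*2!*0!*2!*4!) = -1/96
Σ = 5/288  ⇒  CG² = 20736/35*5/288² = 5/28
CG = +√(5/28) = +0.422577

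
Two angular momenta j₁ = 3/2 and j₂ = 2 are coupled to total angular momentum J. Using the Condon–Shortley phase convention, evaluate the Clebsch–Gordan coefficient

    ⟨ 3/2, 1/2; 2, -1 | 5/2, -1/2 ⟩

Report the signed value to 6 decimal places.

√[6·1!2!3!/7! · 2!1!1!3!2!3!] = √(72/35)
  +(−1)^0/∏(0,1,1,1,1,2)! = 1/2  (running 1/2)
  +(−1)^1/∏(1,0,0,0,2,3)! = -1/12  (running 5/12)
⟨..|..⟩ = √(72/35)·(5/12) = +0.597614

+0.597614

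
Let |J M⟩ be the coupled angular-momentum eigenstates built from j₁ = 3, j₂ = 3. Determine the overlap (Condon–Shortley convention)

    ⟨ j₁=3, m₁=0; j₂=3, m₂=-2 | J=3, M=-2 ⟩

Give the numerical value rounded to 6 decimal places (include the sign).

√[7·3!3!3!/10! · 3!3!1!5!1!5!] = √(216)
  +(−1)^0/∏(0,3,3,1,0,2)! = 1/72  (running 1/72)
  +(−1)^1/∏(1,2,2,0,1,3)! = -1/24  (running -1/36)
⟨..|..⟩ = √(216)·(-1/36) = -0.408248

−√(1/6) ≈ -0.408248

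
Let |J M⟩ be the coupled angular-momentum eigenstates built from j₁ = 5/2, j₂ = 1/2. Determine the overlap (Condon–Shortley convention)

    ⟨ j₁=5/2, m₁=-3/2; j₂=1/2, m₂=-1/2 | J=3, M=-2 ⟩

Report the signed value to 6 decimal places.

j₁+j₂−J=0  J+j₁−j₂=5  J−j₁+j₂=1  j₁+j₂+J+1=7
(j₁±m₁, j₂±m₂, J±M) = (1,4,0,1,1,5)
P² = 480
sum k=0..0:
  [0] +1/24 = 1/24
S = 1/24
C² = P²·S² = 5/6 ; C = +0.912871

+√(5/6) = +0.912871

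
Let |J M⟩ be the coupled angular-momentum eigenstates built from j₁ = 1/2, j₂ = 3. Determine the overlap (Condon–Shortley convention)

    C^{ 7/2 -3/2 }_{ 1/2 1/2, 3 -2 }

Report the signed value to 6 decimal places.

√[8·0!1!6!/8! · 1!0!1!5!2!5!] = √(28800/7)
  +(−1)^0/∏(0,0,0,1,1,5)! = 1/120  (running 1/120)
⟨..|..⟩ = √(28800/7)·(1/120) = +0.534522

+√(2/7) = +0.534522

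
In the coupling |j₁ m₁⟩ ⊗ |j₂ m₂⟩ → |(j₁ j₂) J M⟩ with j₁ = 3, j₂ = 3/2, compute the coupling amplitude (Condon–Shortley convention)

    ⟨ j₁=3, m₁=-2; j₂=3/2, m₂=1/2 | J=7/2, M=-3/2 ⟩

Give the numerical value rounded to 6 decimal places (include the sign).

√[8·1!5!2!/9! · 1!5!2!1!2!5!] = √(6400/21)
  +(−1)^0/∏(0,1,5,2,0,0)! = 1/240  (running 1/240)
  +(−1)^1/∏(1,0,4,1,1,1)! = -1/24  (running -3/80)
⟨..|..⟩ = √(6400/21)·(-3/80) = -0.654654

−√(3/7) ≈ -0.654654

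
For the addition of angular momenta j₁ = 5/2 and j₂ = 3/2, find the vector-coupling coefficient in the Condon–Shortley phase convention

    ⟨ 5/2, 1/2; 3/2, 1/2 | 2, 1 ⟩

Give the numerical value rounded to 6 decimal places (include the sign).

−√(25/84) = -0.545545

j₁+j₂−J=2  J+j₁−j₂=3  J−j₁+j₂=1  j₁+j₂+J+1=7
(j₁±m₁, j₂±m₂, J±M) = (3,2,2,1,3,1)
P² = 12/7
sum k=1..2:
  [1] −1/2 = -1/2
  [2] +1/12 = 1/12
S = -5/12
C² = P²·S² = 25/84 ; C = -0.545545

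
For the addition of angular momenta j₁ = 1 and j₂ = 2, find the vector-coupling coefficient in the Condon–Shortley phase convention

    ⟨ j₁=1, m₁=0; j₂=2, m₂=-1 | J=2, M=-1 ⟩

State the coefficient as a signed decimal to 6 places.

j₁+j₂−J=1  J+j₁−j₂=1  J−j₁+j₂=3  j₁+j₂+J+1=6
(j₁±m₁, j₂±m₂, J±M) = (1,1,1,3,1,3)
P² = 3/2
sum k=0..1:
  [0] +1/2 = 1/2
  [1] −1/6 = -1/6
S = 1/3
C² = P²·S² = 1/6 ; C = +0.408248

+√(1/6) = +0.408248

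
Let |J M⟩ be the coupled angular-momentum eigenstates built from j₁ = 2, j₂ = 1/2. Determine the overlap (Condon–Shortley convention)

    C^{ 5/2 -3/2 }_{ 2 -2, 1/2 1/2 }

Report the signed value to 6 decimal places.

+√(1/5) ≈ +0.447214

j₁+j₂−J=0  J+j₁−j₂=4  J−j₁+j₂=1  j₁+j₂+J+1=6
(j₁±m₁, j₂±m₂, J±M) = (0,4,1,0,1,4)
P² = 576/5
sum k=0..0:
  [0] +1/24 = 1/24
S = 1/24
C² = P²·S² = 1/5 ; C = +0.447214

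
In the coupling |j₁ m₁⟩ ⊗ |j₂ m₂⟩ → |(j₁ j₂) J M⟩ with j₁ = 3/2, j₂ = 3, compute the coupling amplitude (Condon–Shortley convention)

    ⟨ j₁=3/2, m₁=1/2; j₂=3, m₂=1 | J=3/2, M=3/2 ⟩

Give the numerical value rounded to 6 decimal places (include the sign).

√[4·3!0!3!/7! · 2!1!4!2!3!0!] = √(576/35)
  +(−1)^1/∏(1,2,0,3,0,0)! = -1/12  (running -1/12)
⟨..|..⟩ = √(576/35)·(-1/12) = -0.338062

-0.338062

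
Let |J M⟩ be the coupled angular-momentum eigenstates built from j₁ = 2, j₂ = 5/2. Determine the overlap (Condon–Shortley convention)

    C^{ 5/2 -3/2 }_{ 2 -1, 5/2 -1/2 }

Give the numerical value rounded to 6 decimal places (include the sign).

-0.414039

√[6·2!2!3!/8! · 1!3!2!3!1!4!] = √(216/35)
  +(−1)^1/∏(1,1,2,1,0,2)! = -1/4  (running -1/4)
  +(−1)^2/∏(2,0,1,0,1,3)! = 1/12  (running -1/6)
⟨..|..⟩ = √(216/35)·(-1/6) = -0.414039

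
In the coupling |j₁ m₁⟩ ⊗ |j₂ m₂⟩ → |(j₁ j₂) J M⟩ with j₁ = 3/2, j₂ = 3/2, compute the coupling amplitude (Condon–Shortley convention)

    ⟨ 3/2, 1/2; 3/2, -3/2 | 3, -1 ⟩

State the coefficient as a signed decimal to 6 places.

+√(1/5) = +0.447214

√[7·0!3!3!/7! · 2!1!0!3!2!4!] = √(144/5)
  +(−1)^0/∏(0,0,1,0,2,3)! = 1/12  (running 1/12)
⟨..|..⟩ = √(144/5)·(1/12) = +0.447214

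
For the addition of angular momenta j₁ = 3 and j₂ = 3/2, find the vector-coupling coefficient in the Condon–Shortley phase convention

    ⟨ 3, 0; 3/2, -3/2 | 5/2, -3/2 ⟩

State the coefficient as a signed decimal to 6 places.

√[6·2!4!1!/8! · 3!3!0!3!1!4!] = √(1296/35)
  +(−1)^0/∏(0,2,3,0,1,1)! = 1/12  (running 1/12)
⟨..|..⟩ = √(1296/35)·(1/12) = +0.507093

+√(9/35) ≈ +0.507093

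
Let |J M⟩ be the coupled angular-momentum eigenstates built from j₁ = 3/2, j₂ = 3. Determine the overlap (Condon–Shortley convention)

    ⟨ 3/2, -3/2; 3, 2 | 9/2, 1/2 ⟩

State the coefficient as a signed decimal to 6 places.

+0.218218

√[10·0!3!6!/10! · 0!3!5!1!5!4!] = √(172800/7)
  +(−1)^0/∏(0,0,3,5,0,1)! = 1/720  (running 1/720)
⟨..|..⟩ = √(172800/7)·(1/720) = +0.218218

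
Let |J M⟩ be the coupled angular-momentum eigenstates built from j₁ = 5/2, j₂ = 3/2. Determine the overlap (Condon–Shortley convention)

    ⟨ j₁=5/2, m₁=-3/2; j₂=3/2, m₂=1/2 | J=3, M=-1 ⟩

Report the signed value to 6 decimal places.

j₁+j₂−J=1  J+j₁−j₂=4  J−j₁+j₂=2  j₁+j₂+J+1=8
(j₁±m₁, j₂±m₂, J±M) = (1,4,2,1,2,4)
P² = 96/5
sum k=0..1:
  [0] +1/48 = 1/48
  [1] −1/6 = -1/6
S = -7/48
C² = P²·S² = 49/120 ; C = -0.639010

−√(49/120) ≈ -0.639010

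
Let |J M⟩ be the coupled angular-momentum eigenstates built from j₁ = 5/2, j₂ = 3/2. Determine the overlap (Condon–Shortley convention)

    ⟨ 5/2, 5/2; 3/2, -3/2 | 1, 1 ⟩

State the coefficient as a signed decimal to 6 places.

+√(1/2) ≈ +0.707107

j₁+j₂−J=3  J+j₁−j₂=2  J−j₁+j₂=0  j₁+j₂+J+1=6
(j₁±m₁, j₂±m₂, J±M) = (5,0,0,3,2,0)
P² = 72
sum k=0..0:
  [0] +1/12 = 1/12
S = 1/12
C² = P²·S² = 1/2 ; C = +0.707107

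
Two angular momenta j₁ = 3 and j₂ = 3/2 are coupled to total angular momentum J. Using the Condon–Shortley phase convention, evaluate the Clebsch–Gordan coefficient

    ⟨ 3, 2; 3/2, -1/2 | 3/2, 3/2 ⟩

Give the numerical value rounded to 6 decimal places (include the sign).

-0.534522

triangle: 3!×3!×0!/7! = 36/5040
(j±m)!: 5!×1!×1!×2!×3!×0! = 1440
prefactor² = (2J+1)×Δ×N² = 288/7
  k=1: −1/(1!×2!×0!×0!×3!×0!) = -1/12
Σ = -1/12  ⇒  CG² = 288/7×(-1/12)² = 2/7
CG = −√(2/7) = -0.534522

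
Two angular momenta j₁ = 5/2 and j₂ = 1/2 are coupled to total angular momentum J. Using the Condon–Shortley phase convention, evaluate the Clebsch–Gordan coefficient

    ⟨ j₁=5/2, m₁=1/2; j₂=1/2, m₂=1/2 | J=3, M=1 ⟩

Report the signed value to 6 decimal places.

triangle: 0!×5!×1!/7! = 120/5040
(j±m)!: 3!×2!×1!×0!×4!×2! = 576
prefactor² = (2J+1)×Δ×N² = 96
  k=0: +1/(0!×0!×2!×1!×3!×0!) = 1/12
Σ = 1/12  ⇒  CG² = 96×1/12² = 2/3
CG = +√(2/3) = +0.816497

+√(2/3) = +0.816497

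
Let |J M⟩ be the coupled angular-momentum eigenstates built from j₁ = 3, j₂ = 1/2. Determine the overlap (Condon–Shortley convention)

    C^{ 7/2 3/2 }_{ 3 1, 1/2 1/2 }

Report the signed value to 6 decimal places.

+√(5/7) ≈ +0.845154

j₁+j₂−J=0  J+j₁−j₂=6  J−j₁+j₂=1  j₁+j₂+J+1=8
(j₁±m₁, j₂±m₂, J±M) = (4,2,1,0,5,2)
P² = 11520/7
sum k=0..0:
  [0] +1/48 = 1/48
S = 1/48
C² = P²·S² = 5/7 ; C = +0.845154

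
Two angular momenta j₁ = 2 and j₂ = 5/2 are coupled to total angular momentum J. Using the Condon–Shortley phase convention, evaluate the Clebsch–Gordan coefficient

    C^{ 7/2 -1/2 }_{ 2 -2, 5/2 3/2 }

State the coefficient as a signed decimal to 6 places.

j₁+j₂−J=1  J+j₁−j₂=3  J−j₁+j₂=4  j₁+j₂+J+1=9
(j₁±m₁, j₂±m₂, J±M) = (0,4,4,1,3,4)
P² = 9216/35
sum k=1..1:
  [1] −1/36 = -1/36
S = -1/36
C² = P²·S² = 64/315 ; C = -0.450749

−√(64/315) = -0.450749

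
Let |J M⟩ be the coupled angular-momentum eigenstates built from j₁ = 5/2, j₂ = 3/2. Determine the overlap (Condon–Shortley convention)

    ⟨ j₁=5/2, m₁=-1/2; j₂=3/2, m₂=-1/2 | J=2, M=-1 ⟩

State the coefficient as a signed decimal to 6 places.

√[5·2!3!1!/7! · 2!3!1!2!1!3!] = √(12/7)
  +(−1)^0/∏(0,2,3,1,0,0)! = 1/12  (running 1/12)
  +(−1)^1/∏(1,1,2,0,1,1)! = -1/2  (running -5/12)
⟨..|..⟩ = √(12/7)·(-5/12) = -0.545545

-0.545545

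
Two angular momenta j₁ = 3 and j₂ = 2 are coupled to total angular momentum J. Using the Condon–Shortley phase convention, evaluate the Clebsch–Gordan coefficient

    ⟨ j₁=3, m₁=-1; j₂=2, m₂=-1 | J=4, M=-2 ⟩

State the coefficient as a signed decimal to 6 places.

√[9·1!5!3!/10! · 2!4!1!3!2!6!] = √(5184/7)
  +(−1)^0/∏(0,1,4,1,1,2)! = 1/48  (running 1/48)
  +(−1)^1/∏(1,0,3,0,2,3)! = -1/72  (running 1/144)
⟨..|..⟩ = √(5184/7)·(1/144) = +0.188982

+√(1/28) ≈ +0.188982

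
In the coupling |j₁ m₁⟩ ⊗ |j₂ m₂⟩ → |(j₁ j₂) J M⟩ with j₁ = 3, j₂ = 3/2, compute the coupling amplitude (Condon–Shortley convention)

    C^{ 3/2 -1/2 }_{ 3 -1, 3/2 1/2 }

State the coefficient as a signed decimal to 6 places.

+√(12/35) = +0.585540

√[4·3!3!0!/7! · 2!4!2!1!1!2!] = √(192/35)
  +(−1)^2/∏(2,1,2,0,1,0)! = 1/4  (running 1/4)
⟨..|..⟩ = √(192/35)·(1/4) = +0.585540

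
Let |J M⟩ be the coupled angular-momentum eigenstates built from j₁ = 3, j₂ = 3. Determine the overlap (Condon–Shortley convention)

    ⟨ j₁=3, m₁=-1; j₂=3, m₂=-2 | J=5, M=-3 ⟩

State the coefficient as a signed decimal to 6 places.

triangle: 1!×5!×5!/12! = 14400/479001600
(j±m)!: 2!×4!×1!×5!×2!×8! = 464486400
prefactor² = (2J+1)×Δ×N² = 153600
  k=0: +1/(0!×1!×4!×1!×1!×4!) = 1/576
  k=1: −1/(1!×0!×3!×0!×2!×5!) = -1/1440
Σ = 1/960  ⇒  CG² = 153600×1/960² = 1/6
CG = +√(1/6) = +0.408248

+0.408248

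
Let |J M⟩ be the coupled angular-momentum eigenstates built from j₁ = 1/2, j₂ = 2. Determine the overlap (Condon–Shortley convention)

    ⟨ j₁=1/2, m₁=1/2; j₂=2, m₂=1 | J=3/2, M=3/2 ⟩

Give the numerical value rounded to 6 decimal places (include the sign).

j₁+j₂−J=1  J+j₁−j₂=0  J−j₁+j₂=3  j₁+j₂+J+1=5
(j₁±m₁, j₂±m₂, J±M) = (1,0,3,1,3,0)
P² = 36/5
sum k=0..0:
  [0] +1/6 = 1/6
S = 1/6
C² = P²·S² = 1/5 ; C = +0.447214

+0.447214  (= +√(1/5))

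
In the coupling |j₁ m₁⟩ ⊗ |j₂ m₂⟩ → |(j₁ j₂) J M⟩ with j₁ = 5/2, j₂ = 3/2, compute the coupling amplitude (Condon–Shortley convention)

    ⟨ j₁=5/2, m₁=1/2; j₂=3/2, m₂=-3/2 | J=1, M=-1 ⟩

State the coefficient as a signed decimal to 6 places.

+√(1/20) = +0.223607

√[3·3!2!0!/6! · 3!2!0!3!0!2!] = √(36/5)
  +(−1)^0/∏(0,3,2,0,0,0)! = 1/12  (running 1/12)
⟨..|..⟩ = √(36/5)·(1/12) = +0.223607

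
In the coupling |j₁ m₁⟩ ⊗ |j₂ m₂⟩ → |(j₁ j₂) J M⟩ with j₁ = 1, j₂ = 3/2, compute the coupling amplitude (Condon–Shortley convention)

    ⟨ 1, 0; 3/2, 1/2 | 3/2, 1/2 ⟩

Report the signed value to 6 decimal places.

√[4·1!1!2!/5! · 1!1!2!1!2!1!] = √(4/15)
  +(−1)^0/∏(0,1,1,2,0,0)! = 1/2  (running 1/2)
  +(−1)^1/∏(1,0,0,1,1,1)! = -1  (running -1/2)
⟨..|..⟩ = √(4/15)·(-1/2) = -0.258199

−√(1/15) ≈ -0.258199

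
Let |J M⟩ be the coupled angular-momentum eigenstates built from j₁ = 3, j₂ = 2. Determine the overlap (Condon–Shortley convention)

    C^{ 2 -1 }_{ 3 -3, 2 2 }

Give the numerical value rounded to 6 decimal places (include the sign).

−√(5/14) = -0.597614

j₁+j₂−J=3  J+j₁−j₂=3  J−j₁+j₂=1  j₁+j₂+J+1=8
(j₁±m₁, j₂±m₂, J±M) = (0,6,4,0,1,3)
P² = 3240/7
sum k=3..3:
  [3] −1/36 = -1/36
S = -1/36
C² = P²·S² = 5/14 ; C = -0.597614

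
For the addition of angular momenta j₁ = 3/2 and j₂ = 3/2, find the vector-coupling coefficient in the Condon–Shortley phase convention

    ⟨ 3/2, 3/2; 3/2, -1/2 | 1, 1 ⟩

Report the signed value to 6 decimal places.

+0.547723

√[3·2!1!1!/5! · 3!0!1!2!2!0!] = √(6/5)
  +(−1)^0/∏(0,2,0,1,1,0)! = 1/2  (running 1/2)
⟨..|..⟩ = √(6/5)·(1/2) = +0.547723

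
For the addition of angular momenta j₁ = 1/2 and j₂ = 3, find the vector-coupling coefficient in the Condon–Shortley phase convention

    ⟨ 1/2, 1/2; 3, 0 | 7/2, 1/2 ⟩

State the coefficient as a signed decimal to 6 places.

+√(4/7) = +0.755929

j₁+j₂−J=0  J+j₁−j₂=1  J−j₁+j₂=6  j₁+j₂+J+1=8
(j₁±m₁, j₂±m₂, J±M) = (1,0,3,3,4,3)
P² = 5184/7
sum k=0..0:
  [0] +1/36 = 1/36
S = 1/36
C² = P²·S² = 4/7 ; C = +0.755929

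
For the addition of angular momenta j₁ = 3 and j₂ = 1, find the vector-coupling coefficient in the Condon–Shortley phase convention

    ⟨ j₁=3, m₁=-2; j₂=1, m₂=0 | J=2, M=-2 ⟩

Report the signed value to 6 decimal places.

√[5·2!4!0!/7! · 1!5!1!1!0!4!] = √(960/7)
  +(−1)^1/∏(1,1,4,0,0,0)! = -1/24  (running -1/24)
⟨..|..⟩ = √(960/7)·(-1/24) = -0.487950

-0.487950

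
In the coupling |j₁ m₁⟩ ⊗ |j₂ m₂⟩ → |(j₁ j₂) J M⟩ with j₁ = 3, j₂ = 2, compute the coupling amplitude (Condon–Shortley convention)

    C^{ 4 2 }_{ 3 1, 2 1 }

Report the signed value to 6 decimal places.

−√(1/28) = -0.188982

triangle: 1!·5!·3!/10! = 720/3628800
(j±m)!: 4!·2!·3!·1!·6!·2! = 414720
prefactor² = (2J+1)·Δ·N² = 5184/7
  k=0: +1/(0!·1!·2!·3!·3!·0!) = 1/72
  k=1: −1/(1!·0!·1!·2!·4!·1!) = -1/48
Σ = -1/144  ⇒  CG² = 5184/7·(-1/144)² = 1/28
CG = −√(1/28) = -0.188982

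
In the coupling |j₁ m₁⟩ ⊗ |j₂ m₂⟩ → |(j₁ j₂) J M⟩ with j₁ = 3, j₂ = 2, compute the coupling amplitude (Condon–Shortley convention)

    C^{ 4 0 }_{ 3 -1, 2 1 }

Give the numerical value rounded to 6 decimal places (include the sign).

-0.597614  (= −√(5/14))

√[9·1!5!3!/10! · 2!4!3!1!4!4!] = √(10368/35)
  +(−1)^0/∏(0,1,4,3,1,0)! = 1/144  (running 1/144)
  +(−1)^1/∏(1,0,3,2,2,1)! = -1/24  (running -5/144)
⟨..|..⟩ = √(10368/35)·(-5/144) = -0.597614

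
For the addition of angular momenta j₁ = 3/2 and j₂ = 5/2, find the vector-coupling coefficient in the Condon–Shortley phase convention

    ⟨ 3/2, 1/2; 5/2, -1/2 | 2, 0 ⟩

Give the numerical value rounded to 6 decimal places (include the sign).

−√(1/14) = -0.267261

triangle: 2!×1!×3!/7! = 12/5040
(j±m)!: 2!×1!×2!×3!×2!×2! = 96
prefactor² = (2J+1)×Δ×N² = 8/7
  k=0: +1/(0!×2!×1!×2!×0!×1!) = 1/4
  k=1: −1/(1!×1!×0!×1!×1!×2!) = -1/2
Σ = -1/4  ⇒  CG² = 8/7×(-1/4)² = 1/14
CG = −√(1/14) = -0.267261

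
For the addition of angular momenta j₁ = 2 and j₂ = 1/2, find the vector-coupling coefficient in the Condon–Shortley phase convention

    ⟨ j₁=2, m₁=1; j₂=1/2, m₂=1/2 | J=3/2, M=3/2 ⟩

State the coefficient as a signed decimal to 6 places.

−√(1/5) = -0.447214

j₁+j₂−J=1  J+j₁−j₂=3  J−j₁+j₂=0  j₁+j₂+J+1=5
(j₁±m₁, j₂±m₂, J±M) = (3,1,1,0,3,0)
P² = 36/5
sum k=1..1:
  [1] −1/6 = -1/6
S = -1/6
C² = P²·S² = 1/5 ; C = -0.447214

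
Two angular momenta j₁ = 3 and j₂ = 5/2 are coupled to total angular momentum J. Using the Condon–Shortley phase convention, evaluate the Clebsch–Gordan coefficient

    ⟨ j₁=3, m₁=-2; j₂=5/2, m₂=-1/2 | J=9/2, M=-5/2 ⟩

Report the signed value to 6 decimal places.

√[10·1!5!4!/11! · 1!5!2!3!2!7!] = √(115200/11)
  +(−1)^0/∏(0,1,5,2,0,2)! = 1/480  (running 1/480)
  +(−1)^1/∏(1,0,4,1,1,3)! = -1/144  (running -7/1440)
⟨..|..⟩ = √(115200/11)·(-7/1440) = -0.497468

-0.497468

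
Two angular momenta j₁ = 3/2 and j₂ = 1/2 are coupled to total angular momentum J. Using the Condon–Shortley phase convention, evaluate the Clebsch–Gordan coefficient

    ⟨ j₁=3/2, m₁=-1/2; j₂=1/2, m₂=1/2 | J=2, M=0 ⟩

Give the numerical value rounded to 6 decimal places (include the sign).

√[5·0!3!1!/5! · 1!2!1!0!2!2!] = √(2)
  +(−1)^0/∏(0,0,2,1,1,0)! = 1/2  (running 1/2)
⟨..|..⟩ = √(2)·(1/2) = +0.707107

+0.707107  (= +√(1/2))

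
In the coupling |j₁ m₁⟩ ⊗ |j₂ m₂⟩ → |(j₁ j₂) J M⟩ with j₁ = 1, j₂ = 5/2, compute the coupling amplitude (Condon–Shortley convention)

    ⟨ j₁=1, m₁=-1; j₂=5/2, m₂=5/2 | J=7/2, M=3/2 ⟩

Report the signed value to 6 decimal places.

j₁+j₂−J=0  J+j₁−j₂=2  J−j₁+j₂=5  j₁+j₂+J+1=8
(j₁±m₁, j₂±m₂, J±M) = (0,2,5,0,5,2)
P² = 19200/7
sum k=0..0:
  [0] +1/240 = 1/240
S = 1/240
C² = P²·S² = 1/21 ; C = +0.218218

+√(1/21) ≈ +0.218218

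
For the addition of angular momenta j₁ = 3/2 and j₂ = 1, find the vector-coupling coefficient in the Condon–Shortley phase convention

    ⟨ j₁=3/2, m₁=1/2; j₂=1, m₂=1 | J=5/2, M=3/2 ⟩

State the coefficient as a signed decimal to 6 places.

triangle: 0!·3!·2!/6! = 12/720
(j±m)!: 2!·1!·2!·0!·4!·1! = 96
prefactor² = (2J+1)·Δ·N² = 48/5
  k=0: +1/(0!·0!·1!·2!·2!·0!) = 1/4
Σ = 1/4  ⇒  CG² = 48/5·1/4² = 3/5
CG = +√(3/5) = +0.774597

+√(3/5) = +0.774597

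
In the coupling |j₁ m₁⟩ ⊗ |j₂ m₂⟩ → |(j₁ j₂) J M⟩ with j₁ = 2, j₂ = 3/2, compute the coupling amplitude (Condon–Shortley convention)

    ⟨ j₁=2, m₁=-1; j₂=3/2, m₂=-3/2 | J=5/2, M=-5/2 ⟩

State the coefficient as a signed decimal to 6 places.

+0.654654

√[6·1!3!2!/7! · 1!3!0!3!0!5!] = √(432/7)
  +(−1)^0/∏(0,1,3,0,0,2)! = 1/12  (running 1/12)
⟨..|..⟩ = √(432/7)·(1/12) = +0.654654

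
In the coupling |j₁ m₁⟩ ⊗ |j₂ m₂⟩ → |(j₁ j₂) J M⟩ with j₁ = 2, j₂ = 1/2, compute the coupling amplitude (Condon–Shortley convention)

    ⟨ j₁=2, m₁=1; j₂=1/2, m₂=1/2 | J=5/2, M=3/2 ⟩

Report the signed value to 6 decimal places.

triangle: 0!·4!·1!/6! = 24/720
(j±m)!: 3!·1!·1!·0!·4!·1! = 144
prefactor² = (2J+1)·Δ·N² = 144/5
  k=0: +1/(0!·0!·1!·1!·3!·0!) = 1/6
Σ = 1/6  ⇒  CG² = 144/5·1/6² = 4/5
CG = +√(4/5) = +0.894427

+√(4/5) = +0.894427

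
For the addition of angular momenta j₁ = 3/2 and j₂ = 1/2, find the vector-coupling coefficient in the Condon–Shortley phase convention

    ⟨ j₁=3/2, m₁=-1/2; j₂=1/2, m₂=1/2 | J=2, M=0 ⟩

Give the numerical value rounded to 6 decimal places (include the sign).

j₁+j₂−J=0  J+j₁−j₂=3  J−j₁+j₂=1  j₁+j₂+J+1=5
(j₁±m₁, j₂±m₂, J±M) = (1,2,1,0,2,2)
P² = 2
sum k=0..0:
  [0] +1/2 = 1/2
S = 1/2
C² = P²·S² = 1/2 ; C = +0.707107

+√(1/2) = +0.707107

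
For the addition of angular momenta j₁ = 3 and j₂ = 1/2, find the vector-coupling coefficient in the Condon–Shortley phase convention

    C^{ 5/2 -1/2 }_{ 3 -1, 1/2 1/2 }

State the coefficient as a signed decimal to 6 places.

-0.755929  (= −√(4/7))

√[6·1!5!0!/7! · 2!4!1!0!2!3!] = √(576/7)
  +(−1)^1/∏(1,0,3,0,2,0)! = -1/12  (running -1/12)
⟨..|..⟩ = √(576/7)·(-1/12) = -0.755929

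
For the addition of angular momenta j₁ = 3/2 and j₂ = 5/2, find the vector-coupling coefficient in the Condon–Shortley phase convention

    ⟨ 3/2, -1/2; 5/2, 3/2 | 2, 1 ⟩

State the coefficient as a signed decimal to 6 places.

√[5·2!1!3!/7! · 1!2!4!1!3!1!] = √(24/7)
  +(−1)^1/∏(1,1,1,3,0,0)! = -1/6  (running -1/6)
  +(−1)^2/∏(2,0,0,2,1,1)! = 1/4  (running 1/12)
⟨..|..⟩ = √(24/7)·(1/12) = +0.154303

+√(1/42) = +0.154303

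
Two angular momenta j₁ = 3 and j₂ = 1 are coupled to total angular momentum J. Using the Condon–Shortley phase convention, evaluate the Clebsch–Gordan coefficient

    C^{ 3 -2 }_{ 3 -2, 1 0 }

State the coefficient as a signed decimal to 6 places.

√[7·1!5!1!/8! · 1!5!1!1!1!5!] = √(300)
  +(−1)^0/∏(0,1,5,1,0,0)! = 1/120  (running 1/120)
  +(−1)^1/∏(1,0,4,0,1,1)! = -1/24  (running -1/30)
⟨..|..⟩ = √(300)·(-1/30) = -0.577350

−√(1/3) = -0.577350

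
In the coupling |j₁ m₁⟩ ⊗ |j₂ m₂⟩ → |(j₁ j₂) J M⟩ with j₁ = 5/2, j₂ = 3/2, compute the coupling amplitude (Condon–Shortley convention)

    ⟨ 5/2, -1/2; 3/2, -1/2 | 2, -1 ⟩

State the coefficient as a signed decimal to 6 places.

√[5·2!3!1!/7! · 2!3!1!2!1!3!] = √(12/7)
  +(−1)^0/∏(0,2,3,1,0,0)! = 1/12  (running 1/12)
  +(−1)^1/∏(1,1,2,0,1,1)! = -1/2  (running -5/12)
⟨..|..⟩ = √(12/7)·(-5/12) = -0.545545

−√(25/84) ≈ -0.545545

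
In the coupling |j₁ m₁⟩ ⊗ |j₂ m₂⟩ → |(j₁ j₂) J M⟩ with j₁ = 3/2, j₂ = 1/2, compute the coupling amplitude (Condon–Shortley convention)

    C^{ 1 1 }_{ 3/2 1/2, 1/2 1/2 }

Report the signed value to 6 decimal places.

triangle: 1!×2!×0!/4! = 2/24
(j±m)!: 2!×1!×1!×0!×2!×0! = 4
prefactor² = (2J+1)×Δ×N² = 1
  k=1: −1/(1!×0!×0!×0!×2!×0!) = -1/2
Σ = -1/2  ⇒  CG² = 1×(-1/2)² = 1/4
CG = −√(1/4) = -0.500000

−√(1/4) ≈ -0.500000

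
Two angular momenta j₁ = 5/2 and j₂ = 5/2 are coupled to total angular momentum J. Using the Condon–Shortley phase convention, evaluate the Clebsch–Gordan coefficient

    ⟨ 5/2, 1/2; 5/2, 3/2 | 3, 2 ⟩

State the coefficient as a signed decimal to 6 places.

-0.288675  (= −√(1/12))

j₁+j₂−J=2  J+j₁−j₂=3  J−j₁+j₂=3  j₁+j₂+J+1=9
(j₁±m₁, j₂±m₂, J±M) = (3,2,4,1,5,1)
P² = 48
sum k=1..2:
  [1] −1/12 = -1/12
  [2] +1/24 = 1/24
S = -1/24
C² = P²·S² = 1/12 ; C = -0.288675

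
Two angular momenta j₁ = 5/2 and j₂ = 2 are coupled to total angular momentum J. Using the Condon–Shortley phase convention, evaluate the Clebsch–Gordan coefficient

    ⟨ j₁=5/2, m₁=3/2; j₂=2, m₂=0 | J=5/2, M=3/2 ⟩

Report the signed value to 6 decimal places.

-0.119523  (= −√(1/70))

√[6·2!3!2!/8! · 4!1!2!2!4!1!] = √(288/35)
  +(−1)^0/∏(0,2,1,2,2,0)! = 1/8  (running 1/8)
  +(−1)^1/∏(1,1,0,1,3,1)! = -1/6  (running -1/24)
⟨..|..⟩ = √(288/35)·(-1/24) = -0.119523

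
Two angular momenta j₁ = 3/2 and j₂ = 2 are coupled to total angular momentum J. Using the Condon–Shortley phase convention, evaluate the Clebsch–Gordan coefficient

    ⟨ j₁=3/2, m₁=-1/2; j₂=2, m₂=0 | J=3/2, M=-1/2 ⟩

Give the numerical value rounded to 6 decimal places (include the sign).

√[4·2!1!2!/6! · 1!2!2!2!1!2!] = √(16/45)
  +(−1)^1/∏(1,1,1,1,0,1)! = -1  (running -1)
  +(−1)^2/∏(2,0,0,0,1,2)! = 1/4  (running -3/4)
⟨..|..⟩ = √(16/45)·(-3/4) = -0.447214

-0.447214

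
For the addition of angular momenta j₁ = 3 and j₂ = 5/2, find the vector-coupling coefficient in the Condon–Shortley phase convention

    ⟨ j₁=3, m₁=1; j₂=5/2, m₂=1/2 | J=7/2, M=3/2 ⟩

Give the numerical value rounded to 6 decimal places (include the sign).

√[8·2!4!3!/10! · 4!2!3!2!5!2!] = √(3072/35)
  +(−1)^0/∏(0,2,2,3,2,0)! = 1/48  (running 1/48)
  +(−1)^1/∏(1,1,1,2,3,1)! = -1/12  (running -1/16)
  +(−1)^2/∏(2,0,0,1,4,2)! = 1/96  (running -5/96)
⟨..|..⟩ = √(3072/35)·(-5/96) = -0.487950

−√(5/21) = -0.487950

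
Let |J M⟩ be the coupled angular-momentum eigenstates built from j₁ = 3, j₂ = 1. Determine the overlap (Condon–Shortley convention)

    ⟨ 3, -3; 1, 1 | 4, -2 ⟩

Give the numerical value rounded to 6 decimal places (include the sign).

triangle: 0!·6!·2!/9! = 1440/362880
(j±m)!: 0!·6!·2!·0!·2!·6! = 2073600
prefactor² = (2J+1)·Δ·N² = 518400/7
  k=0: +1/(0!·0!·6!·2!·0!·0!) = 1/1440
Σ = 1/1440  ⇒  CG² = 518400/7·1/1440² = 1/28
CG = +√(1/28) = +0.188982

+√(1/28) = +0.188982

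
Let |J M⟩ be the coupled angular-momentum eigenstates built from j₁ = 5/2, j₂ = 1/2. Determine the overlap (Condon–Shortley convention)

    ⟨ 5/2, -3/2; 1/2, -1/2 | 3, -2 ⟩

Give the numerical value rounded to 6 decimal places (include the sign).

+√(5/6) ≈ +0.912871

j₁+j₂−J=0  J+j₁−j₂=5  J−j₁+j₂=1  j₁+j₂+J+1=7
(j₁±m₁, j₂±m₂, J±M) = (1,4,0,1,1,5)
P² = 480
sum k=0..0:
  [0] +1/24 = 1/24
S = 1/24
C² = P²·S² = 5/6 ; C = +0.912871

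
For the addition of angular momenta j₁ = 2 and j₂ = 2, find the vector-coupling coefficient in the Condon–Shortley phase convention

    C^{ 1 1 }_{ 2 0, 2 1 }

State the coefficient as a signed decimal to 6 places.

triangle: 3!·1!·1!/6! = 6/720
(j±m)!: 2!·2!·3!·1!·2!·0! = 48
prefactor² = (2J+1)·Δ·N² = 6/5
  k=2: +1/(2!·1!·0!·1!·1!·0!) = 1/2
Σ = 1/2  ⇒  CG² = 6/5·1/2² = 3/10
CG = +√(3/10) = +0.547723

+√(3/10) ≈ +0.547723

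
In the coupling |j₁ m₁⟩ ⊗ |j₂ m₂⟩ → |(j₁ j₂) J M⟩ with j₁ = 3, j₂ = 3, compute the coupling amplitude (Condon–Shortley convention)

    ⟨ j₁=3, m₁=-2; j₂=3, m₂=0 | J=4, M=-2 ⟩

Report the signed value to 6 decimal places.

j₁+j₂−J=2  J+j₁−j₂=4  J−j₁+j₂=4  j₁+j₂+J+1=11
(j₁±m₁, j₂±m₂, J±M) = (1,5,3,3,2,6)
P² = 124416/77
sum k=1..2:
  [1] −1/96 = -1/96
  [2] +1/72 = 1/72
S = 1/288
C² = P²·S² = 3/154 ; C = +0.139573

+0.139573  (= +√(3/154))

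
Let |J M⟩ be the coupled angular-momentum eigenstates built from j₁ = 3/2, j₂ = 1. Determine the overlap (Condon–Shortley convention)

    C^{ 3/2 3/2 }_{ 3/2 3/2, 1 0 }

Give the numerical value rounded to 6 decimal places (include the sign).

+√(3/5) ≈ +0.774597

j₁+j₂−J=1  J+j₁−j₂=2  J−j₁+j₂=1  j₁+j₂+J+1=5
(j₁±m₁, j₂±m₂, J±M) = (3,0,1,1,3,0)
P² = 12/5
sum k=0..0:
  [0] +1/2 = 1/2
S = 1/2
C² = P²·S² = 3/5 ; C = +0.774597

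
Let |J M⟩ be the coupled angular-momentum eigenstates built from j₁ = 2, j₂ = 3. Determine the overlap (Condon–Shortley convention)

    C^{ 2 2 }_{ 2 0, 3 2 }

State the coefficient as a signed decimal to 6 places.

triangle: 3!·1!·3!/8! = 36/40320
(j±m)!: 2!·2!·5!·1!·4!·0! = 11520
prefactor² = (2J+1)·Δ·N² = 360/7
  k=2: +1/(2!·1!·0!·3!·1!·0!) = 1/12
Σ = 1/12  ⇒  CG² = 360/7·1/12² = 5/14
CG = +√(5/14) = +0.597614

+√(5/14) = +0.597614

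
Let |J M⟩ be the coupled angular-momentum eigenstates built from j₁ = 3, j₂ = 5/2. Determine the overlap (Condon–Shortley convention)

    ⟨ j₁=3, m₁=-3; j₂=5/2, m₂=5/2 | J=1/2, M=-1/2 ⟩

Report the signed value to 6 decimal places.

j₁+j₂−J=5  J+j₁−j₂=1  J−j₁+j₂=0  j₁+j₂+J+1=7
(j₁±m₁, j₂±m₂, J±M) = (0,6,5,0,0,1)
P² = 28800/7
sum k=5..5:
  [5] −1/120 = -1/120
S = -1/120
C² = P²·S² = 2/7 ; C = -0.534522

-0.534522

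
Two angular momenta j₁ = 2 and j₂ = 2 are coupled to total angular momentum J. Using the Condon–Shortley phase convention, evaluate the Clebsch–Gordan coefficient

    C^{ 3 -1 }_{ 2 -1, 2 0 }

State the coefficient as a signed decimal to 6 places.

−√(1/5) = -0.447214

j₁+j₂−J=1  J+j₁−j₂=3  J−j₁+j₂=3  j₁+j₂+J+1=8
(j₁±m₁, j₂±m₂, J±M) = (1,3,2,2,2,4)
P² = 36/5
sum k=0..1:
  [0] +1/12 = 1/12
  [1] −1/4 = -1/4
S = -1/6
C² = P²·S² = 1/5 ; C = -0.447214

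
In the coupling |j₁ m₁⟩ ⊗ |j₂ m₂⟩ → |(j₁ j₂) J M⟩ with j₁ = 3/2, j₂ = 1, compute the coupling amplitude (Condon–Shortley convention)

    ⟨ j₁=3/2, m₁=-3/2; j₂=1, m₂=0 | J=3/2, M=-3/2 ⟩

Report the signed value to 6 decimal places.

-0.774597

triangle: 1!*2!*1!/5! = 2/120
(j±m)!: 0!*3!*1!*1!*0!*3! = 36
prefactor² = (2J+1)*Δ*N² = 12/5
  k=1: −1/(1!*0!*2!*0!*0!*1!) = -1/2
Σ = -1/2  ⇒  CG² = 12/5*(-1/2)² = 3/5
CG = −√(3/5) = -0.774597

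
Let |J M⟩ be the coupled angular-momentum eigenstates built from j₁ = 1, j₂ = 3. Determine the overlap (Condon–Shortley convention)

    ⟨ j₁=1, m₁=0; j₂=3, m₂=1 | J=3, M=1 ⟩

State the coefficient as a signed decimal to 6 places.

-0.288675  (= −√(1/12))

j₁+j₂−J=1  J+j₁−j₂=1  J−j₁+j₂=5  j₁+j₂+J+1=8
(j₁±m₁, j₂±m₂, J±M) = (1,1,4,2,4,2)
P² = 48
sum k=0..1:
  [0] +1/24 = 1/24
  [1] −1/12 = -1/12
S = -1/24
C² = P²·S² = 1/12 ; C = -0.288675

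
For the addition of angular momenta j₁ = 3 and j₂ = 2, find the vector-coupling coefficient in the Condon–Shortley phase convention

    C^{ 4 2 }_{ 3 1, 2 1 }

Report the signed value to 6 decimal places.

-0.188982  (= −√(1/28))

triangle: 1!*5!*3!/10! = 720/3628800
(j±m)!: 4!*2!*3!*1!*6!*2! = 414720
prefactor² = (2J+1)*Δ*N² = 5184/7
  k=0: +1/(0!*1!*2!*3!*3!*0!) = 1/72
  k=1: −1/(1!*0!*1!*2!*4!*1!) = -1/48
Σ = -1/144  ⇒  CG² = 5184/7*(-1/144)² = 1/28
CG = −√(1/28) = -0.188982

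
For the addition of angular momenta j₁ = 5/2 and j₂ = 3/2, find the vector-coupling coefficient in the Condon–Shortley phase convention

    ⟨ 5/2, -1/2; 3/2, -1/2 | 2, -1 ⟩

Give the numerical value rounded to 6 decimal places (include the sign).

−√(25/84) ≈ -0.545545

j₁+j₂−J=2  J+j₁−j₂=3  J−j₁+j₂=1  j₁+j₂+J+1=7
(j₁±m₁, j₂±m₂, J±M) = (2,3,1,2,1,3)
P² = 12/7
sum k=0..1:
  [0] +1/12 = 1/12
  [1] −1/2 = -1/2
S = -5/12
C² = P²·S² = 25/84 ; C = -0.545545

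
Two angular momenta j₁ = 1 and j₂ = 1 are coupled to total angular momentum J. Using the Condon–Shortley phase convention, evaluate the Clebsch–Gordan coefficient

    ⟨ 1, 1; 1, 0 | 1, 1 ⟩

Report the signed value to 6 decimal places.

triangle: 1!·1!·1!/4! = 1/24
(j±m)!: 2!·0!·1!·1!·2!·0! = 4
prefactor² = (2J+1)·Δ·N² = 1/2
  k=0: +1/(0!·1!·0!·1!·1!·0!) = 1
Σ = 1  ⇒  CG² = 1/2·1² = 1/2
CG = +√(1/2) = +0.707107

+0.707107  (= +√(1/2))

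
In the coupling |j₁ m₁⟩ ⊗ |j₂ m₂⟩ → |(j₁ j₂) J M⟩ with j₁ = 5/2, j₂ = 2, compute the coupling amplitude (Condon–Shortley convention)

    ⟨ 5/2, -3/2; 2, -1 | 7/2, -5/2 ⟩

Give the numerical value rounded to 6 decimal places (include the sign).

-0.125988

triangle: 1!×4!×3!/9! = 144/362880
(j±m)!: 1!×4!×1!×3!×1!×6! = 103680
prefactor² = (2J+1)×Δ×N² = 2304/7
  k=0: +1/(0!×1!×4!×1!×0!×2!) = 1/48
  k=1: −1/(1!×0!×3!×0!×1!×3!) = -1/36
Σ = -1/144  ⇒  CG² = 2304/7×(-1/144)² = 1/63
CG = −√(1/63) = -0.125988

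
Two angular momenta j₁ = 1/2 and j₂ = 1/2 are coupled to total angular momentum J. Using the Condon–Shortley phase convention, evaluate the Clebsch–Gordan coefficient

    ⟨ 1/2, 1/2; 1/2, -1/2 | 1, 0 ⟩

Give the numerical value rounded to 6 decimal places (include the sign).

√[3·0!1!1!/3! · 1!0!0!1!1!1!] = √(1/2)
  +(−1)^0/∏(0,0,0,0,1,1)! = 1  (running 1)
⟨..|..⟩ = √(1/2)·(1) = +0.707107

+0.707107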